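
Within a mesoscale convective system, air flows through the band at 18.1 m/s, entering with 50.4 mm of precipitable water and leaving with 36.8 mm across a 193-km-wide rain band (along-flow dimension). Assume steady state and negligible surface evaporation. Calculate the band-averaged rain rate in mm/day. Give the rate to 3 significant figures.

Column moisture flux per unit crosswind length is F = V × PW.
Inflow: F_in = 18.1 × 50.4 = 912.24 mm·m/s
Outflow: F_out = 18.1 × 36.8 = 666.08 mm·m/s
Steady-state rate R = (F_in − F_out)/L = (912.24 − 666.08) / 193000 m = 1.275e-03 mm/s.
R = 1.275e-03 × 3600 × 24 = 110 mm/day.

R ≈ 110 mm/day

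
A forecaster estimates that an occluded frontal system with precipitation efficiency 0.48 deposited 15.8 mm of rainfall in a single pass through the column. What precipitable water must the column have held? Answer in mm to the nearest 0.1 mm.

PW ≈ 32.9 mm

PW = rainfall / ε = 15.8 / 0.48 = 32.9 mm.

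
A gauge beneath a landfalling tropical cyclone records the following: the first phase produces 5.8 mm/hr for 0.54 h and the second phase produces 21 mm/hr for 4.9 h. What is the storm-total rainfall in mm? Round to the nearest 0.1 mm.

total ≈ 106.0 mm

Total = Σ Rᵢ Δtᵢ = 5.8 × 0.54 + 21 × 4.9
      = 3.132 + 102.9 = 106.0 mm.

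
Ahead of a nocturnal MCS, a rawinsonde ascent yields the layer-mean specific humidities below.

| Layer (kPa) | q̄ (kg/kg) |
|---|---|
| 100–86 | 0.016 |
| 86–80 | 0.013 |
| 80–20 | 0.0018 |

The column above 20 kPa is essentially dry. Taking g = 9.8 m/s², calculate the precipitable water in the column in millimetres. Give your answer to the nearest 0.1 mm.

Precipitable water is the column-integrated vapour mass per unit area: PW = (1/g) Σ q̄ Δp, with q in kg/kg and Δp in Pa (1 kg/m² of water = 1 mm).
Layer 100–86 kPa: Δp = 140 hPa = 14000 Pa, q̄ = 0.016 kg/kg → 0.016 × 14000 / 9.8 = 22.86 mm
Layer 86–80 kPa: Δp = 60 hPa = 6000 Pa, q̄ = 0.013 kg/kg → 0.013 × 6000 / 9.8 = 7.96 mm
Layer 80–20 kPa: Δp = 600 hPa = 60000 Pa, q̄ = 0.0018 kg/kg → 0.0018 × 60000 / 9.8 = 11.02 mm
PW = 22.86 + 7.96 + 11.02 = 41.84 ≈ 41.8 mm.

PW ≈ 41.8 mm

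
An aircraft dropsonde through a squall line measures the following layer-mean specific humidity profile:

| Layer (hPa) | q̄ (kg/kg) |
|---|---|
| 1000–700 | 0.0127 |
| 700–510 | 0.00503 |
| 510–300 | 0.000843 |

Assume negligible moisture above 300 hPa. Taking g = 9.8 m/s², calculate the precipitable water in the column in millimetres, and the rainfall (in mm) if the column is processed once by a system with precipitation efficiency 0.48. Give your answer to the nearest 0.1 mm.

Precipitable water is the column-integrated vapour mass per unit area: PW = (1/g) Σ q̄ Δp, with q in kg/kg and Δp in Pa (1 kg/m² of water = 1 mm).
Layer 1000–700 hPa: Δp = 300 hPa = 30000 Pa, q̄ = 0.0127 kg/kg → 0.0127 × 30000 / 9.8 = 38.88 mm
Layer 700–510 hPa: Δp = 190 hPa = 19000 Pa, q̄ = 0.00503 kg/kg → 0.00503 × 19000 / 9.8 = 9.75 mm
Layer 510–300 hPa: Δp = 210 hPa = 21000 Pa, q̄ = 0.000843 kg/kg → 0.000843 × 21000 / 9.8 = 1.81 mm
PW = 38.88 + 9.75 + 1.81 = 50.44 ≈ 50.4 mm.
Rainfall = ε × PW = 0.48 × 50.4 = 24.2 mm.

PW ≈ 50.4 mm; rainfall ≈ 24.2 mm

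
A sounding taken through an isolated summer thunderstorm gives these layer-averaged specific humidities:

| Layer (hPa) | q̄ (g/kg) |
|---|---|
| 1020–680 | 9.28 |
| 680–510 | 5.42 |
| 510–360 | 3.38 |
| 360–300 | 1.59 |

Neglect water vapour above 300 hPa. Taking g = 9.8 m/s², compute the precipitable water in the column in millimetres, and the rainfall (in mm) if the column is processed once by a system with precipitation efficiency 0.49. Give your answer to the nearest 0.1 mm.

Precipitable water is the column-integrated vapour mass per unit area: PW = (1/g) Σ q̄ Δp, with q in kg/kg and Δp in Pa (1 kg/m² of water = 1 mm).
Layer 1020–680 hPa: Δp = 340 hPa = 34000 Pa, q̄ = 0.00928 kg/kg → 0.00928 × 34000 / 9.8 = 32.20 mm
Layer 680–510 hPa: Δp = 170 hPa = 17000 Pa, q̄ = 0.00542 kg/kg → 0.00542 × 17000 / 9.8 = 9.40 mm
Layer 510–360 hPa: Δp = 150 hPa = 15000 Pa, q̄ = 0.00338 kg/kg → 0.00338 × 15000 / 9.8 = 5.17 mm
Layer 360–300 hPa: Δp = 60 hPa = 6000 Pa, q̄ = 0.00159 kg/kg → 0.00159 × 6000 / 9.8 = 0.97 mm
PW = 32.20 + 9.40 + 5.17 + 0.97 = 47.74 ≈ 47.7 mm.
Rainfall = ε × PW = 0.49 × 47.7 = 23.4 mm.

PW ≈ 47.7 mm; rainfall ≈ 23.4 mm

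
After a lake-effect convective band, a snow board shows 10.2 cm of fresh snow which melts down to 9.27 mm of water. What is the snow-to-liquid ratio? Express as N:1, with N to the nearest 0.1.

Ratio = snow depth / SWE = 102 mm / 9.27 mm = 11.0, i.e. 11.0:1.

ratio ≈ 11.0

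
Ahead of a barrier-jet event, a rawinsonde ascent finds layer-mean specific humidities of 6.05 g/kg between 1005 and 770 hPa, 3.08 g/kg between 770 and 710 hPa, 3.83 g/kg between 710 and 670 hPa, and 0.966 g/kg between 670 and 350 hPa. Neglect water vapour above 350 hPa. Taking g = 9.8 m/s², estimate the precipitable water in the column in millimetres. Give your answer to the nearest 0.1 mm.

Precipitable water is the column-integrated vapour mass per unit area: PW = (1/g) Σ q̄ Δp, with q in kg/kg and Δp in Pa (1 kg/m² of water = 1 mm).
Layer 1005–770 hPa: Δp = 235 hPa = 23500 Pa, q̄ = 0.00605 kg/kg → 0.00605 × 23500 / 9.8 = 14.51 mm
Layer 770–710 hPa: Δp = 60 hPa = 6000 Pa, q̄ = 0.00308 kg/kg → 0.00308 × 6000 / 9.8 = 1.89 mm
Layer 710–670 hPa: Δp = 40 hPa = 4000 Pa, q̄ = 0.00383 kg/kg → 0.00383 × 4000 / 9.8 = 1.56 mm
Layer 670–350 hPa: Δp = 320 hPa = 32000 Pa, q̄ = 0.000966 kg/kg → 0.000966 × 32000 / 9.8 = 3.15 mm
PW = 14.51 + 1.89 + 1.56 + 3.15 = 21.11 ≈ 21.1 mm.

PW ≈ 21.1 mm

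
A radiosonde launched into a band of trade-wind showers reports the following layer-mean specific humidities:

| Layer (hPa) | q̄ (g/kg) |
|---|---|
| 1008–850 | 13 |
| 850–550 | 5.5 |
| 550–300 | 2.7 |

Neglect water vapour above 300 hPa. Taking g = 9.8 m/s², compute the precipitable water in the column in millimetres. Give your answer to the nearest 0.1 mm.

PW ≈ 44.7 mm

Precipitable water is the column-integrated vapour mass per unit area: PW = (1/g) Σ q̄ Δp, with q in kg/kg and Δp in Pa (1 kg/m² of water = 1 mm).
Layer 1008–850 hPa: Δp = 158 hPa = 15800 Pa, q̄ = 0.013 kg/kg → 0.013 × 15800 / 9.8 = 20.96 mm
Layer 850–550 hPa: Δp = 300 hPa = 30000 Pa, q̄ = 0.0055 kg/kg → 0.0055 × 30000 / 9.8 = 16.84 mm
Layer 550–300 hPa: Δp = 250 hPa = 25000 Pa, q̄ = 0.0027 kg/kg → 0.0027 × 25000 / 9.8 = 6.89 mm
PW = 20.96 + 16.84 + 6.89 = 44.69 ≈ 44.7 mm.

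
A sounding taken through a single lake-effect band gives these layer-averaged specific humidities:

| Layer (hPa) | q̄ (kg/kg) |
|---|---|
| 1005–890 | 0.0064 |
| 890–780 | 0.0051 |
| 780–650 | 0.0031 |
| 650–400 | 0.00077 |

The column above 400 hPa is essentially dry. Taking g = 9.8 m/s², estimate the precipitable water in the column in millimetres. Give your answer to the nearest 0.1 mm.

Precipitable water is the column-integrated vapour mass per unit area: PW = (1/g) Σ q̄ Δp, with q in kg/kg and Δp in Pa (1 kg/m² of water = 1 mm).
Layer 1005–890 hPa: Δp = 115 hPa = 11500 Pa, q̄ = 0.0064 kg/kg → 0.0064 × 11500 / 9.8 = 7.51 mm
Layer 890–780 hPa: Δp = 110 hPa = 11000 Pa, q̄ = 0.0051 kg/kg → 0.0051 × 11000 / 9.8 = 5.72 mm
Layer 780–650 hPa: Δp = 130 hPa = 13000 Pa, q̄ = 0.0031 kg/kg → 0.0031 × 13000 / 9.8 = 4.11 mm
Layer 650–400 hPa: Δp = 250 hPa = 25000 Pa, q̄ = 0.00077 kg/kg → 0.00077 × 25000 / 9.8 = 1.96 mm
PW = 7.51 + 5.72 + 4.11 + 1.96 = 19.30 ≈ 19.3 mm.

PW ≈ 19.3 mm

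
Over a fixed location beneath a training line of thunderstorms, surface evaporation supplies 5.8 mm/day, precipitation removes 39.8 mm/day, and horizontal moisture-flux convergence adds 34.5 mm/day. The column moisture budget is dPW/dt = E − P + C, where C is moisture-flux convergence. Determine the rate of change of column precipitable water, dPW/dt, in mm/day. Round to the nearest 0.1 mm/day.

dPW/dt ≈ 0.5 mm/day

dPW/dt = E − P + C = 5.8 − 39.8 + (34.5) = 0.5 mm/day.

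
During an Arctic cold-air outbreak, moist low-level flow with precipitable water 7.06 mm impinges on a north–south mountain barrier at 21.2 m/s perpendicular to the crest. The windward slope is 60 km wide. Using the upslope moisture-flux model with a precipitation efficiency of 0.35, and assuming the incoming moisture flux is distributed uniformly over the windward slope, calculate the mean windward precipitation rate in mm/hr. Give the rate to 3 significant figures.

Incoming column moisture flux per unit ridge length: F = V × PW = 21.2 × 7.06 = 149.672 mm·m/s.
Spread over the 60 km slope with efficiency ε = 0.35: R = ε·F/W = 0.35 × 149.672 / 60000 m = 8.731e-04 mm/s.
R = 8.731e-04 × 3600 = 3.14 mm/hr.

R ≈ 3.14 mm/hr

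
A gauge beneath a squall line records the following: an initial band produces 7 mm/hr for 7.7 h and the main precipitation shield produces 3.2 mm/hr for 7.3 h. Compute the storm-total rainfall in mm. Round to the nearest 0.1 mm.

total ≈ 77.3 mm

Total = Σ Rᵢ Δtᵢ = 7 × 7.7 + 3.2 × 7.3
      = 53.9 + 23.36 = 77.3 mm.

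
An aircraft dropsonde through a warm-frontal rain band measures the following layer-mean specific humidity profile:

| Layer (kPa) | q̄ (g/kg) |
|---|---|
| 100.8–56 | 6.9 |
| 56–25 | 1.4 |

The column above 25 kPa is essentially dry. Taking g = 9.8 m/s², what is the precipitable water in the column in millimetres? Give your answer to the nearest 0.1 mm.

Precipitable water is the column-integrated vapour mass per unit area: PW = (1/g) Σ q̄ Δp, with q in kg/kg and Δp in Pa (1 kg/m² of water = 1 mm).
Layer 100.8–56 kPa: Δp = 448 hPa = 44800 Pa, q̄ = 0.0069 kg/kg → 0.0069 × 44800 / 9.8 = 31.54 mm
Layer 56–25 kPa: Δp = 310 hPa = 31000 Pa, q̄ = 0.0014 kg/kg → 0.0014 × 31000 / 9.8 = 4.43 mm
PW = 31.54 + 4.43 = 35.97 ≈ 36.0 mm.

PW ≈ 36.0 mm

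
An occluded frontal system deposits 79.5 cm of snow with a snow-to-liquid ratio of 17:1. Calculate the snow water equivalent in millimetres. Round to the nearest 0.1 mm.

SWE = snow depth / ratio = 79.5 cm / 17 = 4.676 cm = 46.8 mm.

SWE ≈ 46.8 mm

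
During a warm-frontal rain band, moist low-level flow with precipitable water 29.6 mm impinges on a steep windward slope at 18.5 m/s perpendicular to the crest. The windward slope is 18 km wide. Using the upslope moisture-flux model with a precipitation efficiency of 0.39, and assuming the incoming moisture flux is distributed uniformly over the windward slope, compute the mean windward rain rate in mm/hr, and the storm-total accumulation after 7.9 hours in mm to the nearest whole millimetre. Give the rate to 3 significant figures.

Incoming column moisture flux per unit ridge length: F = V × PW = 18.5 × 29.6 = 547.6 mm·m/s.
Spread over the 18 km slope with efficiency ε = 0.39: R = ε·F/W = 0.39 × 547.6 / 18000 m = 1.186e-02 mm/s.
R = 1.186e-02 × 3600 = 42.7 mm/hr.
Over 7.9 h: total = 42.7 × 7.9 = 337.33 ≈ 337 mm.

R ≈ 42.7 mm/hr; total ≈ 337 mm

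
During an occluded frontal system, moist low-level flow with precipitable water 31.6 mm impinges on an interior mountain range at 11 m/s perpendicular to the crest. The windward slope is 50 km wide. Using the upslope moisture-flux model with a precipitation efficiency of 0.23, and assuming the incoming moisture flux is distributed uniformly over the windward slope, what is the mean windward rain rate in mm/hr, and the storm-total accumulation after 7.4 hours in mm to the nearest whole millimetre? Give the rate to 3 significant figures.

Incoming column moisture flux per unit ridge length: F = V × PW = 11 × 31.6 = 347.6 mm·m/s.
Spread over the 50 km slope with efficiency ε = 0.23: R = ε·F/W = 0.23 × 347.6 / 50000 m = 1.599e-03 mm/s.
R = 1.599e-03 × 3600 = 5.76 mm/hr.
Over 7.4 h: total = 5.76 × 7.4 = 42.624 ≈ 43 mm.

R ≈ 5.76 mm/hr; total ≈ 43 mm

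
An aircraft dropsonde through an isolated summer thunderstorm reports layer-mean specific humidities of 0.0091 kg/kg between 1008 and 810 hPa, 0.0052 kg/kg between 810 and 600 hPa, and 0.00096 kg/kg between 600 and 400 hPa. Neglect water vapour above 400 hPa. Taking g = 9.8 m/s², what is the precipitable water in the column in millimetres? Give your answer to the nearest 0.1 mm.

Precipitable water is the column-integrated vapour mass per unit area: PW = (1/g) Σ q̄ Δp, with q in kg/kg and Δp in Pa (1 kg/m² of water = 1 mm).
Layer 1008–810 hPa: Δp = 198 hPa = 19800 Pa, q̄ = 0.0091 kg/kg → 0.0091 × 19800 / 9.8 = 18.39 mm
Layer 810–600 hPa: Δp = 210 hPa = 21000 Pa, q̄ = 0.0052 kg/kg → 0.0052 × 21000 / 9.8 = 11.14 mm
Layer 600–400 hPa: Δp = 200 hPa = 20000 Pa, q̄ = 0.00096 kg/kg → 0.00096 × 20000 / 9.8 = 1.96 mm
PW = 18.39 + 11.14 + 1.96 = 31.49 ≈ 31.5 mm.

PW ≈ 31.5 mm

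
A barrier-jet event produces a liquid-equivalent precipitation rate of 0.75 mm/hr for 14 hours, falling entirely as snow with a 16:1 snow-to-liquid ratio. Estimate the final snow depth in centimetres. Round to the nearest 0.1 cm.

Liquid-equivalent depth = 0.75 × 14 = 10.5 mm.
Snow depth = 10.5 mm × 16 = 168 mm = 16.8 cm.

snow depth ≈ 16.8 cm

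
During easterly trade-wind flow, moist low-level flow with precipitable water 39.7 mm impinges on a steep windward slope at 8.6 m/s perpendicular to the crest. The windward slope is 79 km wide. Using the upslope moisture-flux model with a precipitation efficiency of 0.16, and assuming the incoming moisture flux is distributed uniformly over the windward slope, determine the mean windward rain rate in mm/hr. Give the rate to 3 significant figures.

Incoming column moisture flux per unit ridge length: F = V × PW = 8.6 × 39.7 = 341.42 mm·m/s.
Spread over the 79 km slope with efficiency ε = 0.16: R = ε·F/W = 0.16 × 341.42 / 79000 m = 6.915e-04 mm/s.
R = 6.915e-04 × 3600 = 2.49 mm/hr.

R ≈ 2.49 mm/hr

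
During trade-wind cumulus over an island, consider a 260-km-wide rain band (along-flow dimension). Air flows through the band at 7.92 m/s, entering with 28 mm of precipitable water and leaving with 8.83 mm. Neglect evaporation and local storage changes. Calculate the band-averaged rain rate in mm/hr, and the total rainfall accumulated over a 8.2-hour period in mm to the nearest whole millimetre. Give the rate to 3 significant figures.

R ≈ 2.10 mm/hr; total ≈ 17 mm

Column moisture flux per unit crosswind length is F = V × PW.
Inflow: F_in = 7.92 × 28 = 221.76 mm·m/s
Outflow: F_out = 7.92 × 8.83 = 69.9336 mm·m/s
Steady-state rate R = (F_in − F_out)/L = (221.76 − 69.9336) / 260000 m = 5.839e-04 mm/s.
R = 5.839e-04 × 3600 = 2.10 mm/hr.
Over 8.2 h: total = 2.10 × 8.2 = 17.22 ≈ 17 mm.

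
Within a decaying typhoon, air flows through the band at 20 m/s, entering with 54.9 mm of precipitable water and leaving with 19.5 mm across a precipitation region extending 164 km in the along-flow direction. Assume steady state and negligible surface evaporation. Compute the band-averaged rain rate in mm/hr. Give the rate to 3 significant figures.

R ≈ 15.5 mm/hr

Column moisture flux per unit crosswind length is F = V × PW.
Inflow: F_in = 20 × 54.9 = 1098 mm·m/s
Outflow: F_out = 20 × 19.5 = 390 mm·m/s
Steady-state rate R = (F_in − F_out)/L = (1098 − 390) / 164000 m = 4.317e-03 mm/s.
R = 4.317e-03 × 3600 = 15.5 mm/hr.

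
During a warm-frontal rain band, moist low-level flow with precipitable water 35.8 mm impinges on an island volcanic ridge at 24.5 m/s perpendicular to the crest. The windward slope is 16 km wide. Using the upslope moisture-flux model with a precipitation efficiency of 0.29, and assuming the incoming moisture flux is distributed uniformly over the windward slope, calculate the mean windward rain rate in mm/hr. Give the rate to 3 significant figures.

R ≈ 57.2 mm/hr

Incoming column moisture flux per unit ridge length: F = V × PW = 24.5 × 35.8 = 877.1 mm·m/s.
Spread over the 16 km slope with efficiency ε = 0.29: R = ε·F/W = 0.29 × 877.1 / 16000 m = 1.590e-02 mm/s.
R = 1.590e-02 × 3600 = 57.2 mm/hr.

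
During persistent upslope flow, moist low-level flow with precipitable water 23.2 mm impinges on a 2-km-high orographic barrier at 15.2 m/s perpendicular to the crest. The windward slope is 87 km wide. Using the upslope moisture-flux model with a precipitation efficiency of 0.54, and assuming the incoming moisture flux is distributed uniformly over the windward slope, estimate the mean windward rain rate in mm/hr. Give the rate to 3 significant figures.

R ≈ 7.88 mm/hr

Incoming column moisture flux per unit ridge length: F = V × PW = 15.2 × 23.2 = 352.64 mm·m/s.
Spread over the 87 km slope with efficiency ε = 0.54: R = ε·F/W = 0.54 × 352.64 / 87000 m = 2.189e-03 mm/s.
R = 2.189e-03 × 3600 = 7.88 mm/hr.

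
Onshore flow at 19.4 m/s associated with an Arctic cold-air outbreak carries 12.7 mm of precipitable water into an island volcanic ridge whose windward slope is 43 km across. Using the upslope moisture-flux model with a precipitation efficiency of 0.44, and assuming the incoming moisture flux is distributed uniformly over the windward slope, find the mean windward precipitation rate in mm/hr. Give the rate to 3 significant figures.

Incoming column moisture flux per unit ridge length: F = V × PW = 19.4 × 12.7 = 246.38 mm·m/s.
Spread over the 43 km slope with efficiency ε = 0.44: R = ε·F/W = 0.44 × 246.38 / 43000 m = 2.521e-03 mm/s.
R = 2.521e-03 × 3600 = 9.08 mm/hr.

R ≈ 9.08 mm/hr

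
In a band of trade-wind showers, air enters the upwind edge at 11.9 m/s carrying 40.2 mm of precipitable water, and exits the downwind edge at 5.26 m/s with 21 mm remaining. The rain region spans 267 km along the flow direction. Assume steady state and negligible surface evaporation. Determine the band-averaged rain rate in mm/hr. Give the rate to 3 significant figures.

Column moisture flux per unit crosswind length is F = V × PW.
Inflow: F_in = 11.9 × 40.2 = 478.38 mm·m/s
Outflow: F_out = 5.26 × 21 = 110.46 mm·m/s
Steady-state rate R = (F_in − F_out)/L = (478.38 − 110.46) / 267000 m = 1.378e-03 mm/s.
R = 1.378e-03 × 3600 = 4.96 mm/hr.

R ≈ 4.96 mm/hr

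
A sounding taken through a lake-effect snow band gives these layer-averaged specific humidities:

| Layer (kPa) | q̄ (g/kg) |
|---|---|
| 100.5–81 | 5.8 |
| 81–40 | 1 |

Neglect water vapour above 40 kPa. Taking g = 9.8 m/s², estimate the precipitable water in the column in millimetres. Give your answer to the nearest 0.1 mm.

PW ≈ 15.7 mm

Precipitable water is the column-integrated vapour mass per unit area: PW = (1/g) Σ q̄ Δp, with q in kg/kg and Δp in Pa (1 kg/m² of water = 1 mm).
Layer 100.5–81 kPa: Δp = 195 hPa = 19500 Pa, q̄ = 0.0058 kg/kg → 0.0058 × 19500 / 9.8 = 11.54 mm
Layer 81–40 kPa: Δp = 410 hPa = 41000 Pa, q̄ = 0.001 kg/kg → 0.001 × 41000 / 9.8 = 4.18 mm
PW = 11.54 + 4.18 = 15.72 ≈ 15.7 mm.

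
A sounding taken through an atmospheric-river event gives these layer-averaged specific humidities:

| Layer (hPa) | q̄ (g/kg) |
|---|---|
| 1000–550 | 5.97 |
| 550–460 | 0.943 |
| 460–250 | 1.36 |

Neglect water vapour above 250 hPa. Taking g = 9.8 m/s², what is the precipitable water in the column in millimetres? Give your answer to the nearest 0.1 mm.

PW ≈ 31.2 mm

Precipitable water is the column-integrated vapour mass per unit area: PW = (1/g) Σ q̄ Δp, with q in kg/kg and Δp in Pa (1 kg/m² of water = 1 mm).
Layer 1000–550 hPa: Δp = 450 hPa = 45000 Pa, q̄ = 0.00597 kg/kg → 0.00597 × 45000 / 9.8 = 27.41 mm
Layer 550–460 hPa: Δp = 90 hPa = 9000 Pa, q̄ = 0.000943 kg/kg → 0.000943 × 9000 / 9.8 = 0.87 mm
Layer 460–250 hPa: Δp = 210 hPa = 21000 Pa, q̄ = 0.00136 kg/kg → 0.00136 × 21000 / 9.8 = 2.91 mm
PW = 27.41 + 0.87 + 2.91 = 31.19 ≈ 31.2 mm.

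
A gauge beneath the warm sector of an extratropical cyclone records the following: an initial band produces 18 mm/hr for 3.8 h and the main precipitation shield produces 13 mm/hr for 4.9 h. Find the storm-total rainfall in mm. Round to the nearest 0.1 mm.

Total = Σ Rᵢ Δtᵢ = 18 × 3.8 + 13 × 4.9
      = 68.4 + 63.7 = 132.1 mm.

total ≈ 132.1 mm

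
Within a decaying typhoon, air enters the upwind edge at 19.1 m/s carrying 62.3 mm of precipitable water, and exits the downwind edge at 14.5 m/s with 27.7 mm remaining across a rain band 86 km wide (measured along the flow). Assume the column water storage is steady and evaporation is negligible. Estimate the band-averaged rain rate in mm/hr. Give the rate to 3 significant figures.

Column moisture flux per unit crosswind length is F = V × PW.
Inflow: F_in = 19.1 × 62.3 = 1189.93 mm·m/s
Outflow: F_out = 14.5 × 27.7 = 401.65 mm·m/s
Steady-state rate R = (F_in − F_out)/L = (1189.93 − 401.65) / 86000 m = 9.166e-03 mm/s.
R = 9.166e-03 × 3600 = 33.0 mm/hr.

R ≈ 33.0 mm/hr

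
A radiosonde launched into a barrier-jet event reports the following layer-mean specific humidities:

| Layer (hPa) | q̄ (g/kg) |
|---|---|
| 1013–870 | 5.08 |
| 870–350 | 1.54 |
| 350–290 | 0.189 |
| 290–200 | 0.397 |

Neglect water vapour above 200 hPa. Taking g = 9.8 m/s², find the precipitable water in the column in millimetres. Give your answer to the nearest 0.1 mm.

Precipitable water is the column-integrated vapour mass per unit area: PW = (1/g) Σ q̄ Δp, with q in kg/kg and Δp in Pa (1 kg/m² of water = 1 mm).
Layer 1013–870 hPa: Δp = 143 hPa = 14300 Pa, q̄ = 0.00508 kg/kg → 0.00508 × 14300 / 9.8 = 7.41 mm
Layer 870–350 hPa: Δp = 520 hPa = 52000 Pa, q̄ = 0.00154 kg/kg → 0.00154 × 52000 / 9.8 = 8.17 mm
Layer 350–290 hPa: Δp = 60 hPa = 6000 Pa, q̄ = 0.000189 kg/kg → 0.000189 × 6000 / 9.8 = 0.12 mm
Layer 290–200 hPa: Δp = 90 hPa = 9000 Pa, q̄ = 0.000397 kg/kg → 0.000397 × 9000 / 9.8 = 0.36 mm
PW = 7.41 + 8.17 + 0.12 + 0.36 = 16.06 ≈ 16.1 mm.

PW ≈ 16.1 mm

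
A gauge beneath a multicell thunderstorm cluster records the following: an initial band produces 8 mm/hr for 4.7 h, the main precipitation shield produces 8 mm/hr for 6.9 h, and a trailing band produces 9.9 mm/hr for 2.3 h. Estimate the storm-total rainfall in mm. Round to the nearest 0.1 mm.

Total = Σ Rᵢ Δtᵢ = 8 × 4.7 + 8 × 6.9 + 9.9 × 2.3
      = 37.6 + 55.2 + 22.77 = 115.6 mm.

total ≈ 115.6 mm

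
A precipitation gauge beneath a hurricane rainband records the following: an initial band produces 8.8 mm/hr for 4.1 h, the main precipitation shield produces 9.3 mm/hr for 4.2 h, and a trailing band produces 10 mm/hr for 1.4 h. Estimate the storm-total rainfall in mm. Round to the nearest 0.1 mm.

Total = Σ Rᵢ Δtᵢ = 8.8 × 4.1 + 9.3 × 4.2 + 10 × 1.4
      = 36.08 + 39.06 + 14 = 89.1 mm.

total ≈ 89.1 mm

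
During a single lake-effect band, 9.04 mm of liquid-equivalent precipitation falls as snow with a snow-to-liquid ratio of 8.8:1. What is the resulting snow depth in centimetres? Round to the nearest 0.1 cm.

Snow depth = liquid × ratio = 9.04 mm × 8.8 = 79.552 mm = 8.0 cm.

snow depth ≈ 8.0 cm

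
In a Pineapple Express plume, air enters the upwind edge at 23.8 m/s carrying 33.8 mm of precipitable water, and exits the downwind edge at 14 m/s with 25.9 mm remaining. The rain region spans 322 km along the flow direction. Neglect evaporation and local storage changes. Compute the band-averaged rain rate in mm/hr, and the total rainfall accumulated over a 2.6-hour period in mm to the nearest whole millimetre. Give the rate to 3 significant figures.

R ≈ 4.94 mm/hr; total ≈ 13 mm

Column moisture flux per unit crosswind length is F = V × PW.
Inflow: F_in = 23.8 × 33.8 = 804.44 mm·m/s
Outflow: F_out = 14 × 25.9 = 362.6 mm·m/s
Steady-state rate R = (F_in − F_out)/L = (804.44 − 362.6) / 322000 m = 1.372e-03 mm/s.
R = 1.372e-03 × 3600 = 4.94 mm/hr.
Over 2.6 h: total = 4.94 × 2.6 = 12.844 ≈ 13 mm.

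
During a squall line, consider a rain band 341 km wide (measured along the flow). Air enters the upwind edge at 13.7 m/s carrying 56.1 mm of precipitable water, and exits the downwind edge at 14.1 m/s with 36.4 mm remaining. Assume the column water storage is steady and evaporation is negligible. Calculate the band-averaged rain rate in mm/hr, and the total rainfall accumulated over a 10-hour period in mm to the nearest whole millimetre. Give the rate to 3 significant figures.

R ≈ 2.70 mm/hr; total ≈ 27 mm

Column moisture flux per unit crosswind length is F = V × PW.
Inflow: F_in = 13.7 × 56.1 = 768.57 mm·m/s
Outflow: F_out = 14.1 × 36.4 = 513.24 mm·m/s
Steady-state rate R = (F_in − F_out)/L = (768.57 − 513.24) / 341000 m = 7.488e-04 mm/s.
R = 7.488e-04 × 3600 = 2.70 mm/hr.
Over 10 h: total = 2.70 × 10 = 27 mm.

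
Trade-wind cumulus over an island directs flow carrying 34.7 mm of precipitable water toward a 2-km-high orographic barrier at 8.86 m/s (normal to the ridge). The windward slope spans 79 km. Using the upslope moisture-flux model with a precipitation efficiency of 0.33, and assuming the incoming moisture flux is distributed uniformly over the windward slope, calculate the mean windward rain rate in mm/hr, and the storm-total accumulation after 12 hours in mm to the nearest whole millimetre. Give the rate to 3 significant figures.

R ≈ 4.62 mm/hr; total ≈ 55 mm

Incoming column moisture flux per unit ridge length: F = V × PW = 8.86 × 34.7 = 307.442 mm·m/s.
Spread over the 79 km slope with efficiency ε = 0.33: R = ε·F/W = 0.33 × 307.442 / 79000 m = 1.284e-03 mm/s.
R = 1.284e-03 × 3600 = 4.62 mm/hr.
Over 12 h: total = 4.62 × 12 = 55.44 ≈ 55 mm.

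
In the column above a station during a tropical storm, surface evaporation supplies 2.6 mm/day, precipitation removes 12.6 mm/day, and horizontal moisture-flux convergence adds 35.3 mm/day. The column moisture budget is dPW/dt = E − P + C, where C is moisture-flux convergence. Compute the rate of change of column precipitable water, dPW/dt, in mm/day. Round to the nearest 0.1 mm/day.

dPW/dt ≈ 25.3 mm/day

dPW/dt = E − P + C = 2.6 − 12.6 + (35.3) = 25.3 mm/day.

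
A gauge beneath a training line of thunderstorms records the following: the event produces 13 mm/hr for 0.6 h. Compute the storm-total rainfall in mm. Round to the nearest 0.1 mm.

total ≈ 7.8 mm

Total = Σ Rᵢ Δtᵢ = 13 × 0.6
      = 7.8 = 7.8 mm.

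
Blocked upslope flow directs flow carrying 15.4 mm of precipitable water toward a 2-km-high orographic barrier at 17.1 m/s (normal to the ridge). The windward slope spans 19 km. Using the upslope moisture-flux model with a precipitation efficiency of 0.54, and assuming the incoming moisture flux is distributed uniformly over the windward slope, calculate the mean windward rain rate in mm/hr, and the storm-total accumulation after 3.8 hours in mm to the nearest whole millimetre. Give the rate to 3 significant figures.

R ≈ 26.9 mm/hr; total ≈ 102 mm

Incoming column moisture flux per unit ridge length: F = V × PW = 17.1 × 15.4 = 263.34 mm·m/s.
Spread over the 19 km slope with efficiency ε = 0.54: R = ε·F/W = 0.54 × 263.34 / 19000 m = 7.484e-03 mm/s.
R = 7.484e-03 × 3600 = 26.9 mm/hr.
Over 3.8 h: total = 26.9 × 3.8 = 102.22 ≈ 102 mm.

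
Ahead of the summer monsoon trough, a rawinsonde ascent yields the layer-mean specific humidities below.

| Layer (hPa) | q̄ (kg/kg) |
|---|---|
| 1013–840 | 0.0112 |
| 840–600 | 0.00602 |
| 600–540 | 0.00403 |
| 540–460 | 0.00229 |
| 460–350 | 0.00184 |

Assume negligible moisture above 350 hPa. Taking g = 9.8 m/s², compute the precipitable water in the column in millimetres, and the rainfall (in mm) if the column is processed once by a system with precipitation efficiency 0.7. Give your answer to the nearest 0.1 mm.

Precipitable water is the column-integrated vapour mass per unit area: PW = (1/g) Σ q̄ Δp, with q in kg/kg and Δp in Pa (1 kg/m² of water = 1 mm).
Layer 1013–840 hPa: Δp = 173 hPa = 17300 Pa, q̄ = 0.0112 kg/kg → 0.0112 × 17300 / 9.8 = 19.77 mm
Layer 840–600 hPa: Δp = 240 hPa = 24000 Pa, q̄ = 0.00602 kg/kg → 0.00602 × 24000 / 9.8 = 14.74 mm
Layer 600–540 hPa: Δp = 60 hPa = 6000 Pa, q̄ = 0.00403 kg/kg → 0.00403 × 6000 / 9.8 = 2.47 mm
Layer 540–460 hPa: Δp = 80 hPa = 8000 Pa, q̄ = 0.00229 kg/kg → 0.00229 × 8000 / 9.8 = 1.87 mm
Layer 460–350 hPa: Δp = 110 hPa = 11000 Pa, q̄ = 0.00184 kg/kg → 0.00184 × 11000 / 9.8 = 2.07 mm
PW = 19.77 + 14.74 + 2.47 + 1.87 + 2.07 = 40.92 ≈ 40.9 mm.
Rainfall = ε × PW = 0.7 × 40.9 = 28.6 mm.

PW ≈ 40.9 mm; rainfall ≈ 28.6 mm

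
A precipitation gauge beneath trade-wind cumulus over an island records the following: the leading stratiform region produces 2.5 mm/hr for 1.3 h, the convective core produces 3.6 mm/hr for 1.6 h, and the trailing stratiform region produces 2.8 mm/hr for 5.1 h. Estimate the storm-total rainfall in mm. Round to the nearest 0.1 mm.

Total = Σ Rᵢ Δtᵢ = 2.5 × 1.3 + 3.6 × 1.6 + 2.8 × 5.1
      = 3.25 + 5.76 + 14.28 = 23.3 mm.

total ≈ 23.3 mm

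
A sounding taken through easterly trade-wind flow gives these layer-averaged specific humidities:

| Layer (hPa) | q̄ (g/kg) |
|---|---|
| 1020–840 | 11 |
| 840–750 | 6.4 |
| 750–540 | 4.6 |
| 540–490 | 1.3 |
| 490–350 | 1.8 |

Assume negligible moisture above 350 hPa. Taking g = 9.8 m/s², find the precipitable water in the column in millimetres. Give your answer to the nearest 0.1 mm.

Precipitable water is the column-integrated vapour mass per unit area: PW = (1/g) Σ q̄ Δp, with q in kg/kg and Δp in Pa (1 kg/m² of water = 1 mm).
Layer 1020–840 hPa: Δp = 180 hPa = 18000 Pa, q̄ = 0.011 kg/kg → 0.011 × 18000 / 9.8 = 20.20 mm
Layer 840–750 hPa: Δp = 90 hPa = 9000 Pa, q̄ = 0.0064 kg/kg → 0.0064 × 9000 / 9.8 = 5.88 mm
Layer 750–540 hPa: Δp = 210 hPa = 21000 Pa, q̄ = 0.0046 kg/kg → 0.0046 × 21000 / 9.8 = 9.86 mm
Layer 540–490 hPa: Δp = 50 hPa = 5000 Pa, q̄ = 0.0013 kg/kg → 0.0013 × 5000 / 9.8 = 0.66 mm
Layer 490–350 hPa: Δp = 140 hPa = 14000 Pa, q̄ = 0.0018 kg/kg → 0.0018 × 14000 / 9.8 = 2.57 mm
PW = 20.20 + 5.88 + 9.86 + 0.66 + 2.57 = 39.17 ≈ 39.2 mm.

PW ≈ 39.2 mm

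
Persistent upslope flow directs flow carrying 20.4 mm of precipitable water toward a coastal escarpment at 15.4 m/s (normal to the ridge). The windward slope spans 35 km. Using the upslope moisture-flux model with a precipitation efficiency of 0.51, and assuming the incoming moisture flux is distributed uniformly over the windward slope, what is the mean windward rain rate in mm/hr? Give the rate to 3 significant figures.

R ≈ 16.5 mm/hr

Incoming column moisture flux per unit ridge length: F = V × PW = 15.4 × 20.4 = 314.16 mm·m/s.
Spread over the 35 km slope with efficiency ε = 0.51: R = ε·F/W = 0.51 × 314.16 / 35000 m = 4.578e-03 mm/s.
R = 4.578e-03 × 3600 = 16.5 mm/hr.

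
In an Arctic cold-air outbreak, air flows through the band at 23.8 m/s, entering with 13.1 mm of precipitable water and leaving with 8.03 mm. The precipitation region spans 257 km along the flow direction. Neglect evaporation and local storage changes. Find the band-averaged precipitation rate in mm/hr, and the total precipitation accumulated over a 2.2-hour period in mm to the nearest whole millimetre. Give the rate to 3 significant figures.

Column moisture flux per unit crosswind length is F = V × PW.
Inflow: F_in = 23.8 × 13.1 = 311.78 mm·m/s
Outflow: F_out = 23.8 × 8.03 = 191.114 mm·m/s
Steady-state rate R = (F_in − F_out)/L = (311.78 − 191.114) / 257000 m = 4.695e-04 mm/s.
R = 4.695e-04 × 3600 = 1.69 mm/hr.
Over 2.2 h: total = 1.69 × 2.2 = 3.718 ≈ 4 mm.

R ≈ 1.69 mm/hr; total ≈ 4 mm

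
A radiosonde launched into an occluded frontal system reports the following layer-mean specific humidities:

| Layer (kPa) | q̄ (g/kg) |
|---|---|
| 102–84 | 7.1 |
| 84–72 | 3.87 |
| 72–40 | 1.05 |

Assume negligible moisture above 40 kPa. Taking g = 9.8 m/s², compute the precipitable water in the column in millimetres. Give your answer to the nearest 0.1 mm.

Precipitable water is the column-integrated vapour mass per unit area: PW = (1/g) Σ q̄ Δp, with q in kg/kg and Δp in Pa (1 kg/m² of water = 1 mm).
Layer 102–84 kPa: Δp = 180 hPa = 18000 Pa, q̄ = 0.0071 kg/kg → 0.0071 × 18000 / 9.8 = 13.04 mm
Layer 84–72 kPa: Δp = 120 hPa = 12000 Pa, q̄ = 0.00387 kg/kg → 0.00387 × 12000 / 9.8 = 4.74 mm
Layer 72–40 kPa: Δp = 320 hPa = 32000 Pa, q̄ = 0.00105 kg/kg → 0.00105 × 32000 / 9.8 = 3.43 mm
PW = 13.04 + 4.74 + 3.43 = 21.21 ≈ 21.2 mm.

PW ≈ 21.2 mm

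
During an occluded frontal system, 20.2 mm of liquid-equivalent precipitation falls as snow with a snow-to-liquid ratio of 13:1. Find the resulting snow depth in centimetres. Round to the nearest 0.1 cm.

snow depth ≈ 26.3 cm

Snow depth = liquid × ratio = 20.2 mm × 13 = 262.6 mm = 26.3 cm.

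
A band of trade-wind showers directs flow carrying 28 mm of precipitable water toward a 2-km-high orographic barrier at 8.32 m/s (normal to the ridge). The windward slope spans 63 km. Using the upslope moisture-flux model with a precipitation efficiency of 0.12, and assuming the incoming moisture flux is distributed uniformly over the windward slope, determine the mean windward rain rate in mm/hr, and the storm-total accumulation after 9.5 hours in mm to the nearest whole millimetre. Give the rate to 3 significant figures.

Incoming column moisture flux per unit ridge length: F = V × PW = 8.32 × 28 = 232.96 mm·m/s.
Spread over the 63 km slope with efficiency ε = 0.12: R = ε·F/W = 0.12 × 232.96 / 63000 m = 4.437e-04 mm/s.
R = 4.437e-04 × 3600 = 1.60 mm/hr.
Over 9.5 h: total = 1.60 × 9.5 = 15.2 ≈ 15 mm.

R ≈ 1.60 mm/hr; total ≈ 15 mm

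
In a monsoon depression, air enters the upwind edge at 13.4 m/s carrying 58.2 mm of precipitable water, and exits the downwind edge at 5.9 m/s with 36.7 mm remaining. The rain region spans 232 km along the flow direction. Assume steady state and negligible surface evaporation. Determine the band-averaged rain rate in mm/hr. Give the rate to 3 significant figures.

Column moisture flux per unit crosswind length is F = V × PW.
Inflow: F_in = 13.4 × 58.2 = 779.88 mm·m/s
Outflow: F_out = 5.9 × 36.7 = 216.53 mm·m/s
Steady-state rate R = (F_in − F_out)/L = (779.88 − 216.53) / 232000 m = 2.428e-03 mm/s.
R = 2.428e-03 × 3600 = 8.74 mm/hr.

R ≈ 8.74 mm/hr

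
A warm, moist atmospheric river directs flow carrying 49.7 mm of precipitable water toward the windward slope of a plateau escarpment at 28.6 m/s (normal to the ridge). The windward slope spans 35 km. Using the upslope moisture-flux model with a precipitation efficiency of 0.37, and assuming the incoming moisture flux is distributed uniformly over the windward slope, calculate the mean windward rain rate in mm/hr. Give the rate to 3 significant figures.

R ≈ 54.1 mm/hr

Incoming column moisture flux per unit ridge length: F = V × PW = 28.6 × 49.7 = 1421.42 mm·m/s.
Spread over the 35 km slope with efficiency ε = 0.37: R = ε·F/W = 0.37 × 1421.42 / 35000 m = 1.503e-02 mm/s.
R = 1.503e-02 × 3600 = 54.1 mm/hr.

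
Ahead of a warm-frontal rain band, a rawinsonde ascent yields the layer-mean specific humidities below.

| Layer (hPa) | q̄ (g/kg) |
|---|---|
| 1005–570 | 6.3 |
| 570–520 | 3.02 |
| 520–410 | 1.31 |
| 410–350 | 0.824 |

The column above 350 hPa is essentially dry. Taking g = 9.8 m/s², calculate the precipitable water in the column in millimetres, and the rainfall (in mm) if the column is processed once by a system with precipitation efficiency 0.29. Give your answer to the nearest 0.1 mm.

PW ≈ 31.5 mm; rainfall ≈ 9.1 mm

Precipitable water is the column-integrated vapour mass per unit area: PW = (1/g) Σ q̄ Δp, with q in kg/kg and Δp in Pa (1 kg/m² of water = 1 mm).
Layer 1005–570 hPa: Δp = 435 hPa = 43500 Pa, q̄ = 0.0063 kg/kg → 0.0063 × 43500 / 9.8 = 27.96 mm
Layer 570–520 hPa: Δp = 50 hPa = 5000 Pa, q̄ = 0.00302 kg/kg → 0.00302 × 5000 / 9.8 = 1.54 mm
Layer 520–410 hPa: Δp = 110 hPa = 11000 Pa, q̄ = 0.00131 kg/kg → 0.00131 × 11000 / 9.8 = 1.47 mm
Layer 410–350 hPa: Δp = 60 hPa = 6000 Pa, q̄ = 0.000824 kg/kg → 0.000824 × 6000 / 9.8 = 0.50 mm
PW = 27.96 + 1.54 + 1.47 + 0.50 = 31.47 ≈ 31.5 mm.
Rainfall = ε × PW = 0.29 × 31.5 = 9.1 mm.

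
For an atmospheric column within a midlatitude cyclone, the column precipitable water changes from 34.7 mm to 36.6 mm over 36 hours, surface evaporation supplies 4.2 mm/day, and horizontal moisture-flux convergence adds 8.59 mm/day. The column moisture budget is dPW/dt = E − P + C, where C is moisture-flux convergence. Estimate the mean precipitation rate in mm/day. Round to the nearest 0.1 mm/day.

P ≈ 11.5 mm/day

dPW/dt = (36.6 − 34.7) mm / (36/24 day) = +1.267 mm/day.
P = E + C − dPW/dt = 4.2 + (8.59) − (+1.267) = 11.5 mm/day.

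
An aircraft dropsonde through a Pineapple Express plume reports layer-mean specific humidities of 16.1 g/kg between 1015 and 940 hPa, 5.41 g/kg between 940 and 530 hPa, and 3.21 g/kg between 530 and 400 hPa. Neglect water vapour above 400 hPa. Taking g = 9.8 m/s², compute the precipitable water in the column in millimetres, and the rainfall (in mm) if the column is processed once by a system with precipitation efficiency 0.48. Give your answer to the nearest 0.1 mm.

Precipitable water is the column-integrated vapour mass per unit area: PW = (1/g) Σ q̄ Δp, with q in kg/kg and Δp in Pa (1 kg/m² of water = 1 mm).
Layer 1015–940 hPa: Δp = 75 hPa = 7500 Pa, q̄ = 0.0161 kg/kg → 0.0161 × 7500 / 9.8 = 12.32 mm
Layer 940–530 hPa: Δp = 410 hPa = 41000 Pa, q̄ = 0.00541 kg/kg → 0.00541 × 41000 / 9.8 = 22.63 mm
Layer 530–400 hPa: Δp = 130 hPa = 13000 Pa, q̄ = 0.00321 kg/kg → 0.00321 × 13000 / 9.8 = 4.26 mm
PW = 12.32 + 22.63 + 4.26 = 39.21 ≈ 39.2 mm.
Rainfall = ε × PW = 0.48 × 39.2 = 18.8 mm.

PW ≈ 39.2 mm; rainfall ≈ 18.8 mm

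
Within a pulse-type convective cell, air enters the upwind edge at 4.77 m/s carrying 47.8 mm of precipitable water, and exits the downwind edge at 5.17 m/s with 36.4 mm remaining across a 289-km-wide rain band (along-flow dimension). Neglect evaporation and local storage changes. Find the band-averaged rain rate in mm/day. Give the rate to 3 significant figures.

R ≈ 11.9 mm/day

Column moisture flux per unit crosswind length is F = V × PW.
Inflow: F_in = 4.77 × 47.8 = 228.006 mm·m/s
Outflow: F_out = 5.17 × 36.4 = 188.188 mm·m/s
Steady-state rate R = (F_in − F_out)/L = (228.006 − 188.188) / 289000 m = 1.378e-04 mm/s.
R = 1.378e-04 × 3600 × 24 = 11.9 mm/day.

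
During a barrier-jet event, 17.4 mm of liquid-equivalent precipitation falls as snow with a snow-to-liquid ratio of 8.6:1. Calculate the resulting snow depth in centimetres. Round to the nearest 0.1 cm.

snow depth ≈ 15.0 cm

Snow depth = liquid × ratio = 17.4 mm × 8.6 = 149.64 mm = 15.0 cm.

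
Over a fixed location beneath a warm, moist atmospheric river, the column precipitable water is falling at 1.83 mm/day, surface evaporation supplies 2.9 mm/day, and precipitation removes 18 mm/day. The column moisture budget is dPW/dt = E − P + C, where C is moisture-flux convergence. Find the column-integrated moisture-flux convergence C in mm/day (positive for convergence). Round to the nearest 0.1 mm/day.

C ≈ 13.3 mm/day

dPW/dt = -1.83 mm/day.
C = dPW/dt − E + P = (-1.83) − 2.9 + 18 = 13.3 mm/day.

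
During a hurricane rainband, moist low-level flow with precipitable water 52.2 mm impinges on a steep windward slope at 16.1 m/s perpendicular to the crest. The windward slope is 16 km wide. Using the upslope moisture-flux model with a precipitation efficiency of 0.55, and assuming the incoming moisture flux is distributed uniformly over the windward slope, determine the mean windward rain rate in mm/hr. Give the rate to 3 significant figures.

R ≈ 104 mm/hr

Incoming column moisture flux per unit ridge length: F = V × PW = 16.1 × 52.2 = 840.42 mm·m/s.
Spread over the 16 km slope with efficiency ε = 0.55: R = ε·F/W = 0.55 × 840.42 / 16000 m = 2.889e-02 mm/s.
R = 2.889e-02 × 3600 = 104 mm/hr.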